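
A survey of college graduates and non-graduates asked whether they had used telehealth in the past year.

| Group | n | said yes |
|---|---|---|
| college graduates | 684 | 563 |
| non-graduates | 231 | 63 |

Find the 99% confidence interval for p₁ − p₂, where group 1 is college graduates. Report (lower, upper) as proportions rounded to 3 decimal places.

(0.466, 0.635)

p̂₁ = 563/684 = 0.8231 and p̂₂ = 63/231 = 0.2727.
SE₁ = √(p̂₁(1−p̂₁)/n₁) = √(0.8231·0.1769/684) = 0.01459; SE₂ = √(0.2727·0.7273/231) = 0.02930.
Independent samples: SE of the difference = √(SE₁² + SE₂²) = √(0.0002128681 + 0.00085849) = 0.03273.
z* for 99% confidence is 2.576, so the margin of error is 2.576 × 0.03273 = 0.08431.
Point estimate p̂₁ − p̂₂ = 0.8231 − 0.2727 = 0.5504.
0.5504 ± 0.08431 → (0.466, 0.635).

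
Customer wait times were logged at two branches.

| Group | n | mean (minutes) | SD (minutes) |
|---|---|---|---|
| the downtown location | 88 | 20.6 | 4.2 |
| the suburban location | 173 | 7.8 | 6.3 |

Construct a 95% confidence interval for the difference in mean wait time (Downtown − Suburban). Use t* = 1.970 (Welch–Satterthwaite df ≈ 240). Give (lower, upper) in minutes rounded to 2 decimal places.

Per-group SEs: s₁/√n₁ = 4.2/√88 = 0.4477, s₂/√n₂ = 6.3/√173 = 0.4790.
Unpooled SE of the difference: √(0.20043529 + 0.229441) = 0.6556.
Margin of error = t* · SE = 1.970 × 0.6556 = 1.2915.
x̄₁ − x̄₂ = 20.6 − 7.8 = 12.8000.
CI: 12.8000 ± 1.2915 = (11.51, 14.09).

(11.51, 14.09)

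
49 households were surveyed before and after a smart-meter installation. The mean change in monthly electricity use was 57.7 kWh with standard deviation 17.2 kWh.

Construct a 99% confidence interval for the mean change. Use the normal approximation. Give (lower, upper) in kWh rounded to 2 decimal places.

Paired design: SE = s_d/√n = 17.2/√49 = 2.4571.
z* = 2.576; margin of error = 2.576 × 2.4571 = 6.3295.
57.7 ± 6.3295 → (51.37, 64.03).

(51.37, 64.03)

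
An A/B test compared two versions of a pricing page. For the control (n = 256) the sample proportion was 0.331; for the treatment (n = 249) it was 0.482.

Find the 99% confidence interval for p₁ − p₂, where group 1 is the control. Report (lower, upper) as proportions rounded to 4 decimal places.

(-0.2623, -0.0397)

The two standard errors are √(0.3310×0.6690/256) = 0.02941 and √(0.4820×0.5180/249) = 0.03167.
Because the samples are independent, SE_diff = √(0.02941² + 0.03167²) = 0.04322.
Using z* = 2.576 for 99%, ME = 2.576 × 0.04322 = 0.11133.
p̂₁ − p̂₂ = -0.1510; interval -0.1510 ± 0.11133 gives (-0.2623, -0.0397).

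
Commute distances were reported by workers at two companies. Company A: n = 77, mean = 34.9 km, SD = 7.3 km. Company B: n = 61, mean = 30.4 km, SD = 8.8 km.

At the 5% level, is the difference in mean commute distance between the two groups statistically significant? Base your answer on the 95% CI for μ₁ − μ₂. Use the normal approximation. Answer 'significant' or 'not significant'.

significant

SE₁ = s₁/√n₁ = 7.3/√77 = 0.8319; SE₂ = 8.8/√61 = 1.1267.
Independent samples, unequal variances: SE_diff = √(SE₁² + SE₂²) = √(0.69205761 + 1.26945289) = 1.4005.
z* = 1.960, so margin of error = 1.960 × 1.4005 = 2.7450.
Difference in means = 34.9 − 30.4 = 4.5000.
4.5000 ± 2.7450 → (1.7550, 7.2450).
The interval (1.7550, 7.2450) does not contain 0, so the difference is significant.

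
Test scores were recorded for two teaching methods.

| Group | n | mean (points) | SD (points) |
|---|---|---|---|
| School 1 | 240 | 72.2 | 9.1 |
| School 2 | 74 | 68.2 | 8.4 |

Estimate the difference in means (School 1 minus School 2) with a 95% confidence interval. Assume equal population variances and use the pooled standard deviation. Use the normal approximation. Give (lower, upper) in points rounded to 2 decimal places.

(1.67, 6.33)

Pooled variance s_p² = [239·9.1² + 73·8.4²] / (240+74−2) = 79.9438, so s_p = 8.9411.
SE_diff = s_p·√(1/n₁ + 1/n₂) = 8.9411·√(1/240 + 1/74) = 1.1889.
z* = 1.960; margin = 1.960 × 1.1889 = 2.3302.
Difference = 72.2 − 68.2 = 4.0000.
4.0000 ± 2.3302 → (1.67, 6.33).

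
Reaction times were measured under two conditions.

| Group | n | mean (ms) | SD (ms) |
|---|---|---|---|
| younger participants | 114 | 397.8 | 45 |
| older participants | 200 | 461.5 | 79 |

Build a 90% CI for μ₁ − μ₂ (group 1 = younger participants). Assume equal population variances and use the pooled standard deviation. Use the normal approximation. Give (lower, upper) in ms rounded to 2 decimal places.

s_p = √[((n₁−1)s₁² + (n₂−1)s₂²)/(n₁+n₂−2)] = √[(113·45² + 199·79²)/312] = 68.6589.
SE = 68.6589·√(1/114 + 1/200) = 8.0574.
With z* = 1.645, margin = 1.645 × 8.0574 = 13.2544.
x̄₁ − x̄₂ = 397.8 − 461.5 = -63.7000; interval -63.7000 ± 13.2544 = (-76.95, -50.45).

(-76.95, -50.45)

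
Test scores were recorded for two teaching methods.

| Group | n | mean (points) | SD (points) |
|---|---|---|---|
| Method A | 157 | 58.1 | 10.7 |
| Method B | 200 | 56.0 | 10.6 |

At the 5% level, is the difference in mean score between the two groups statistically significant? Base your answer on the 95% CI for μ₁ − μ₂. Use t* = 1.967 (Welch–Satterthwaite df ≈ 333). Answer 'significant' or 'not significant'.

not significant

Standard errors of each mean: 10.7/√157 = 0.8540 and 10.6/√200 = 0.7495.
SE(x̄₁ − x̄₂) = √(0.8540² + 0.7495²) = 1.1363 for independent samples with unequal variances.
With t* = 1.967, the margin is 1.967 × 1.1363 = 2.2351.
x̄₁ − x̄₂ = 58.1 − 56.0 = 2.1000; the interval is 2.1000 ± 2.2351 = (-0.1351, 4.3351).
The interval (-0.1351, 4.3351) contains 0, so the difference is not significant.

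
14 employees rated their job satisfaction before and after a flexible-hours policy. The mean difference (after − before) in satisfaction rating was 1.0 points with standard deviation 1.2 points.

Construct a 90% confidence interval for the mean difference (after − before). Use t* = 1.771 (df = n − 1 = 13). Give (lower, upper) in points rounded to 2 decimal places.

This is a matched-pairs design, so SE = s_d/√n = 1.2/√14 = 0.3207.
Margin = 1.771 × 0.3207 = 0.5680; the interval is 1.0 ± 0.5680 = (0.43, 1.57).

(0.43, 1.57)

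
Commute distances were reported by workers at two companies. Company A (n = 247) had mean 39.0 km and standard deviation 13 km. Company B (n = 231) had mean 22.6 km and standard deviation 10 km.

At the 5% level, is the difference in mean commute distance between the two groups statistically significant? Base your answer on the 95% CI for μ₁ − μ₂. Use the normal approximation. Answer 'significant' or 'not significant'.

Per-group SEs: s₁/√n₁ = 13/√247 = 0.8272, s₂/√n₂ = 10/√231 = 0.6580.
Unpooled SE of the difference: √(0.68425984 + 0.432964) = 1.0570.
Margin of error = z* · SE = 1.960 × 1.0570 = 2.0717.
x̄₁ − x̄₂ = 39.0 − 22.6 = 16.4000.
CI: 16.4000 ± 2.0717 = (14.3283, 18.4717).
The interval (14.3283, 18.4717) does not contain 0, so the difference is significant.

significant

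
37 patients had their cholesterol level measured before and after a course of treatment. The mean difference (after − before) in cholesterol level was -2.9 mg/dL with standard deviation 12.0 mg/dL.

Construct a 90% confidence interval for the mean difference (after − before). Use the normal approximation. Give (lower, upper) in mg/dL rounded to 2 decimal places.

(-6.15, 0.35)

This is a matched-pairs design, so SE = s_d/√n = 12.0/√37 = 1.9728.
Margin = 1.645 × 1.9728 = 3.2453; the interval is -2.9 ± 3.2453 = (-6.15, 0.35).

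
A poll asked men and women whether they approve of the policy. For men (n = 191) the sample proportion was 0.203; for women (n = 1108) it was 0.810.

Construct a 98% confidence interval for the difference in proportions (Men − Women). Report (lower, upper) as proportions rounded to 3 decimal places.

SE₁ = √(p̂₁(1−p̂₁)/n₁) = √(0.2030·0.7970/191) = 0.02910; SE₂ = √(0.8100·0.1900/1108) = 0.01179.
Independent samples: SE of the difference = √(SE₁² + SE₂²) = √(0.00084681 + 0.0001390041) = 0.03140.
z* for 98% confidence is 2.326, so the margin of error is 2.326 × 0.03140 = 0.07304.
Point estimate p̂₁ − p̂₂ = 0.2030 − 0.8100 = -0.6070.
-0.6070 ± 0.07304 → (-0.680, -0.534).

(-0.680, -0.534)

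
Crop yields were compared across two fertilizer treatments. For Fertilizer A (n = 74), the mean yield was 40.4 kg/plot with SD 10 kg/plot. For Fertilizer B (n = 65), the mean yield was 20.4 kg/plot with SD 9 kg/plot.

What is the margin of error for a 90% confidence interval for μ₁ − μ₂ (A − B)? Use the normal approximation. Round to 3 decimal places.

Standard errors of each mean: 10/√74 = 1.1625 and 9/√65 = 1.1163.
SE(x̄₁ − x̄₂) = √(1.1625² + 1.1163²) = 1.6117 for independent samples with unequal variances.
With z* = 1.645, the margin is 1.645 × 1.6117 = 2.6512.

2.651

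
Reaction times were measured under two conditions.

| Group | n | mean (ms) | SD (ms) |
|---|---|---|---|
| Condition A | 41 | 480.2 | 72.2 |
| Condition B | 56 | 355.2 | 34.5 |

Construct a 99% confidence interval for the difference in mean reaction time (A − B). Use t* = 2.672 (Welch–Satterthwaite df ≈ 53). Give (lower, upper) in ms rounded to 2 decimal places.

(92.45, 157.55)

Per-group SEs: s₁/√n₁ = 72.2/√41 = 11.2757, s₂/√n₂ = 34.5/√56 = 4.6103.
Unpooled SE of the difference: √(127.14141049 + 21.25486609) = 12.1818.
Margin of error = t* · SE = 2.672 × 12.1818 = 32.5498.
x̄₁ − x̄₂ = 480.2 − 355.2 = 125.0000.
CI: 125.0000 ± 32.5498 = (92.45, 157.55).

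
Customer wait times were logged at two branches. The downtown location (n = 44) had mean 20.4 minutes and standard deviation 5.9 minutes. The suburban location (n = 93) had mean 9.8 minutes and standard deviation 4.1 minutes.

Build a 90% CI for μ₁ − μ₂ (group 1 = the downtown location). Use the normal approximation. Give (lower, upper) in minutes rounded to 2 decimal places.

(8.98, 12.22)

SE₁ = s₁/√n₁ = 5.9/√44 = 0.8895; SE₂ = 4.1/√93 = 0.4252.
Independent samples, unequal variances: SE_diff = √(SE₁² + SE₂²) = √(0.79121025 + 0.18079504) = 0.9859.
z* = 1.645, so margin of error = 1.645 × 0.9859 = 1.6218.
Difference in means = 20.4 − 9.8 = 10.6000.
10.6000 ± 1.6218 → (8.98, 12.22).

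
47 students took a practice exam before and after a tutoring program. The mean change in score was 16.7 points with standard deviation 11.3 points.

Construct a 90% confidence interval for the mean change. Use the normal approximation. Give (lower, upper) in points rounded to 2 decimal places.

(13.99, 19.41)

This is a matched-pairs design, so SE = s_d/√n = 11.3/√47 = 1.6483.
Margin = 1.645 × 1.6483 = 2.7115; the interval is 16.7 ± 2.7115 = (13.99, 19.41).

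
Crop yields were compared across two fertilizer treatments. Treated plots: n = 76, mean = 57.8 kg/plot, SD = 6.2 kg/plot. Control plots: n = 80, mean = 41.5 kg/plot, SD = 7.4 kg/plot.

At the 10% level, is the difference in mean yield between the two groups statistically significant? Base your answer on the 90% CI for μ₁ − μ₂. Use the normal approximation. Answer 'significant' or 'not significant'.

SE₁ = s₁/√n₁ = 6.2/√76 = 0.7112; SE₂ = 7.4/√80 = 0.8273.
Independent samples, unequal variances: SE_diff = √(SE₁² + SE₂²) = √(0.50580544 + 0.68442529) = 1.0910.
z* = 1.645, so margin of error = 1.645 × 1.0910 = 1.7947.
Difference in means = 57.8 − 41.5 = 16.3000.
16.3000 ± 1.7947 → (14.5053, 18.0947).
The interval (14.5053, 18.0947) does not contain 0, so the difference is significant.

significant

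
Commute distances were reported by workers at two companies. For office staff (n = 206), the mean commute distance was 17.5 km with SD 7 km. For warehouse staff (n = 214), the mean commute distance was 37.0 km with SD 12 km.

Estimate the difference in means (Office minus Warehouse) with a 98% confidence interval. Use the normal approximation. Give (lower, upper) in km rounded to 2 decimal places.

SE₁ = s₁/√n₁ = 7/√206 = 0.4877; SE₂ = 12/√214 = 0.8203.
Independent samples, unequal variances: SE_diff = √(SE₁² + SE₂²) = √(0.23785129 + 0.67289209) = 0.9543.
z* = 2.326, so margin of error = 2.326 × 0.9543 = 2.2197.
Difference in means = 17.5 − 37.0 = -19.5000.
-19.5000 ± 2.2197 → (-21.72, -17.28).

(-21.72, -17.28)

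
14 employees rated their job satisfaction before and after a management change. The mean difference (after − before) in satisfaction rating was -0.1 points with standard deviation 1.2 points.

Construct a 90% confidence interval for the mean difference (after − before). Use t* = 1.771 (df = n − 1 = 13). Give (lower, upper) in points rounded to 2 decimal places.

(-0.67, 0.47)

This is a matched-pairs design, so SE = s_d/√n = 1.2/√14 = 0.3207.
Margin = 1.771 × 0.3207 = 0.5680; the interval is -0.1 ± 0.5680 = (-0.67, 0.47).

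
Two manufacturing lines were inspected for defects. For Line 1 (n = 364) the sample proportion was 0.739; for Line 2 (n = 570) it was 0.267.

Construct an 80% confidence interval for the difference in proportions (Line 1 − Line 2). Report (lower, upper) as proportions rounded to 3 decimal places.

(0.434, 0.510)

Each SE is √(p̂(1−p̂)/n): √(0.7390·0.2610/364) = 0.02302 and √(0.2670·0.7330/570) = 0.01853.
SE(p̂₁ − p̂₂) = √(SE₁² + SE₂²) = √(0.0005299204 + 0.0003433609) = 0.02955, since the two samples are independent.
At 80% confidence z* = 1.282; margin = 1.282 × 0.02955 = 0.03788.
The difference is 0.7390 − 0.2670 = 0.4720, so the interval is 0.4720 ± 0.03788 = (0.434, 0.510).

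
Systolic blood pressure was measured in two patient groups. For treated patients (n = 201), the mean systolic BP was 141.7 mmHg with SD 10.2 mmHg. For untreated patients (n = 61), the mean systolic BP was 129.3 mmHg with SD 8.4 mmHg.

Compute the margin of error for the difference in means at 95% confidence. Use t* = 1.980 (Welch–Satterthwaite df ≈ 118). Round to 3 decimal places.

2.562

SE₁ = s₁/√n₁ = 10.2/√201 = 0.7195; SE₂ = 8.4/√61 = 1.0755.
Independent samples, unequal variances: SE_diff = √(SE₁² + SE₂²) = √(0.51768025 + 1.15670025) = 1.2940.
t* = 1.980, so margin of error = 1.980 × 1.2940 = 2.5621.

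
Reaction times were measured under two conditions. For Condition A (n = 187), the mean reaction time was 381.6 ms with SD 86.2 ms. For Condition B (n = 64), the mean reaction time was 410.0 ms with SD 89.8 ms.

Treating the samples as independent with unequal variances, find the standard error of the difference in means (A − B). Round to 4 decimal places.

Per-group SEs: s₁/√n₁ = 86.2/√187 = 6.3036, s₂/√n₂ = 89.8/√64 = 11.2250.
Unpooled SE of the difference: √(39.73537296 + 126.000625) = 12.8738.

12.8738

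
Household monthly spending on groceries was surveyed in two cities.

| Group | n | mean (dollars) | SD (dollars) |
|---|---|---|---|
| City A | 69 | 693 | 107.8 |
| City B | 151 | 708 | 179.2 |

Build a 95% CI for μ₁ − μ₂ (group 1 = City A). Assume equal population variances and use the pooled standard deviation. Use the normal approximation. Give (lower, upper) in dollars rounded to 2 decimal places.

(-60.68, 30.68)

Pooled variance s_p² = [68·107.8² + 150·179.2²] / (69+151−2) = 25720.7024, so s_p = 160.3768.
SE_diff = s_p·√(1/n₁ + 1/n₂) = 160.3768·√(1/69 + 1/151) = 23.3045.
z* = 1.960; margin = 1.960 × 23.3045 = 45.6768.
Difference = 693 − 708 = -15.0000.
-15.0000 ± 45.6768 → (-60.68, 30.68).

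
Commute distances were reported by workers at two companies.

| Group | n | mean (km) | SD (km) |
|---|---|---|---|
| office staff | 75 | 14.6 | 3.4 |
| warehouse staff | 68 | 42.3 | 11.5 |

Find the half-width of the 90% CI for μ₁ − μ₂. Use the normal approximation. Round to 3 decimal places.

2.383

Per-group SEs: s₁/√n₁ = 3.4/√75 = 0.3926, s₂/√n₂ = 11.5/√68 = 1.3946.
Unpooled SE of the difference: √(0.15413476 + 1.94490916) = 1.4488.
Margin of error = z* · SE = 1.645 × 1.4488 = 2.3833.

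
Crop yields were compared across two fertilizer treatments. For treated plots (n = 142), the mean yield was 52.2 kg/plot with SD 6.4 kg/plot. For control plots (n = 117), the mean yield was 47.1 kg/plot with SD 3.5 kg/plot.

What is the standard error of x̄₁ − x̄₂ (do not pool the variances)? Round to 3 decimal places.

SE₁ = s₁/√n₁ = 6.4/√142 = 0.5371; SE₂ = 3.5/√117 = 0.3236.
Independent samples, unequal variances: SE_diff = √(SE₁² + SE₂²) = √(0.28847641 + 0.10471696) = 0.6271.

0.627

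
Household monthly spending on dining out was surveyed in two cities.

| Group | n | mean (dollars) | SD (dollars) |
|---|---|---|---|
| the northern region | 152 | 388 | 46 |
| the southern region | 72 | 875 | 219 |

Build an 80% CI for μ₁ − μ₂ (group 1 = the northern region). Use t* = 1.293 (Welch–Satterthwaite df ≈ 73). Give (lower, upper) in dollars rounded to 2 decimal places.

(-520.72, -453.28)

Per-group SEs: s₁/√n₁ = 46/√152 = 3.7311, s₂/√n₂ = 219/√72 = 25.8094.
Unpooled SE of the difference: √(13.92110721 + 666.12512836) = 26.0777.
Margin of error = t* · SE = 1.293 × 26.0777 = 33.7185.
x̄₁ − x̄₂ = 388 − 875 = -487.0000.
CI: -487.0000 ± 33.7185 = (-520.72, -453.28).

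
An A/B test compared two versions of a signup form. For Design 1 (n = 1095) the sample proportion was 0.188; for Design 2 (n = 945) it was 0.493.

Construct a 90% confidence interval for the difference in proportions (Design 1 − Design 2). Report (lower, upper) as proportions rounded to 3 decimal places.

(-0.338, -0.272)

SE₁ = √(p̂₁(1−p̂₁)/n₁) = √(0.1880·0.8120/1095) = 0.01181; SE₂ = √(0.4930·0.5070/945) = 0.01626.
Independent samples: SE of the difference = √(SE₁² + SE₂²) = √(0.0001394761 + 0.0002643876) = 0.02010.
z* for 90% confidence is 1.645, so the margin of error is 1.645 × 0.02010 = 0.03306.
Point estimate p̂₁ − p̂₂ = 0.1880 − 0.4930 = -0.3050.
-0.3050 ± 0.03306 → (-0.338, -0.272).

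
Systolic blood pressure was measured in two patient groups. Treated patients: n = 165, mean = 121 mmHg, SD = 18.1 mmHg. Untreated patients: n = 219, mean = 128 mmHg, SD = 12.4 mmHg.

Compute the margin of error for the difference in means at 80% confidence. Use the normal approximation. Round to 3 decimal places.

Standard errors of each mean: 18.1/√165 = 1.4091 and 12.4/√219 = 0.8379.
SE(x̄₁ − x̄₂) = √(1.4091² + 0.8379²) = 1.6394 for independent samples with unequal variances.
With z* = 1.282, the margin is 1.282 × 1.6394 = 2.1017.

2.102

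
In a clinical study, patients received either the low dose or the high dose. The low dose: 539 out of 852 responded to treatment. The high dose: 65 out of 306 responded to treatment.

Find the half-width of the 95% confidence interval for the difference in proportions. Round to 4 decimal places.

First, p̂₁ = 539/852 = 0.6326; p̂₂ = 65/306 = 0.2124.
The two standard errors are √(0.6326×0.3674/852) = 0.01652 and √(0.2124×0.7876/306) = 0.02338.
Because the samples are independent, SE_diff = √(0.01652² + 0.02338²) = 0.02863.
Using z* = 1.960 for 95%, ME = 1.960 × 0.02863 = 0.05611.

0.0561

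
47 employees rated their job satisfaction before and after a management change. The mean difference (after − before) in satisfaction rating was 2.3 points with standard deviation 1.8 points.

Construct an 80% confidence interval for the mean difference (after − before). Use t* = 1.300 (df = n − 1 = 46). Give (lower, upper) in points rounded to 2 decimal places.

(1.96, 2.64)

This is a matched-pairs design, so SE = s_d/√n = 1.8/√47 = 0.2626.
Margin = 1.300 × 0.2626 = 0.3414; the interval is 2.3 ± 0.3414 = (1.96, 2.64).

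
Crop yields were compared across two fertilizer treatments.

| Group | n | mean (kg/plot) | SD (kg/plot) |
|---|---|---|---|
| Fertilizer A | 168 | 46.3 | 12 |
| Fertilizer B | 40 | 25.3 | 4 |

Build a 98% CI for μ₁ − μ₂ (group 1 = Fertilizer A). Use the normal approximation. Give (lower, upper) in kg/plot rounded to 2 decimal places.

Per-group SEs: s₁/√n₁ = 12/√168 = 0.9258, s₂/√n₂ = 4/√40 = 0.6325.
Unpooled SE of the difference: √(0.85710564 + 0.40005625) = 1.1212.
Margin of error = z* · SE = 2.326 × 1.1212 = 2.6079.
x̄₁ − x̄₂ = 46.3 − 25.3 = 21.0000.
CI: 21.0000 ± 2.6079 = (18.39, 23.61).

(18.39, 23.61)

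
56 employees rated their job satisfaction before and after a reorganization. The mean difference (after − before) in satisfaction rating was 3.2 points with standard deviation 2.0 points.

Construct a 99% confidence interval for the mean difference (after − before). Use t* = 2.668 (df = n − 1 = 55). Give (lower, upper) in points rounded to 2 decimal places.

(2.49, 3.91)

Paired design: SE = s_d/√n = 2.0/√56 = 0.2673.
t* = 2.668; margin of error = 2.668 × 0.2673 = 0.7132.
3.2 ± 0.7132 → (2.49, 3.91).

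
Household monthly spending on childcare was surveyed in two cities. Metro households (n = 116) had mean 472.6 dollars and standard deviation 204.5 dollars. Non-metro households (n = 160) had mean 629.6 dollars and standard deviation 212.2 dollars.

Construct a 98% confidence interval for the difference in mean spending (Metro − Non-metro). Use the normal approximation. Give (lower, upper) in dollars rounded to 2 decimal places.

(-215.93, -98.07)

Per-group SEs: s₁/√n₁ = 204.5/√116 = 18.9873, s₂/√n₂ = 212.2/√160 = 16.7759.
Unpooled SE of the difference: √(360.51756129 + 281.43082081) = 25.3367.
Margin of error = z* · SE = 2.326 × 25.3367 = 58.9332.
x̄₁ − x̄₂ = 472.6 − 629.6 = -157.0000.
CI: -157.0000 ± 58.9332 = (-215.93, -98.07).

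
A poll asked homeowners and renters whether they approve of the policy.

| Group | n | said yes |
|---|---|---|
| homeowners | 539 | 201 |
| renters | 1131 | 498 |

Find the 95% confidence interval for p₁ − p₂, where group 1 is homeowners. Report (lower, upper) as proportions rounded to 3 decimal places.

(-0.117, -0.017)

Sample proportions: 201/539 = 0.3729, 498/1131 = 0.4403.
Each SE is √(p̂(1−p̂)/n): √(0.3729·0.6271/539) = 0.02083 and √(0.4403·0.5597/1131) = 0.01476.
SE(p̂₁ − p̂₂) = √(SE₁² + SE₂²) = √(0.0004338889 + 0.0002178576) = 0.02553, since the two samples are independent.
At 95% confidence z* = 1.960; margin = 1.960 × 0.02553 = 0.05004.
The difference is 0.3729 − 0.4403 = -0.0674, so the interval is -0.0674 ± 0.05004 = (-0.117, -0.017).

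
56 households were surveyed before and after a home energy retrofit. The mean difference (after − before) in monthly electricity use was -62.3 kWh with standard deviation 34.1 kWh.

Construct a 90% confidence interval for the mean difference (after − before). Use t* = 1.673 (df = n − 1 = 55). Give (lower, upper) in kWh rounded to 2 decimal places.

(-69.92, -54.68)

Paired design: SE = s_d/√n = 34.1/√56 = 4.5568.
t* = 1.673; margin of error = 1.673 × 4.5568 = 7.6235.
-62.3 ± 7.6235 → (-69.92, -54.68).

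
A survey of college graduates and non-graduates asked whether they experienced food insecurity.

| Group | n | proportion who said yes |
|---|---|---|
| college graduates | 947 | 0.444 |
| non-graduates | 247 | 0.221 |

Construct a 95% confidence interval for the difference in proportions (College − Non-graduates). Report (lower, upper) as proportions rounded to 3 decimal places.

(0.162, 0.284)

Each SE is √(p̂(1−p̂)/n): √(0.4440·0.5560/947) = 0.01615 and √(0.2210·0.7790/247) = 0.02640.
SE(p̂₁ − p̂₂) = √(SE₁² + SE₂²) = √(0.0002608225 + 0.00069696) = 0.03095, since the two samples are independent.
At 95% confidence z* = 1.960; margin = 1.960 × 0.03095 = 0.06066.
The difference is 0.4440 − 0.2210 = 0.2230, so the interval is 0.2230 ± 0.06066 = (0.162, 0.284).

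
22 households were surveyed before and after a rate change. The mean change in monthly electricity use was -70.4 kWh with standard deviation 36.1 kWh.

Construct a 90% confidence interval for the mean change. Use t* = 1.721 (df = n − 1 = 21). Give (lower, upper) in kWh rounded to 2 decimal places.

(-83.65, -57.15)

Paired design: SE = s_d/√n = 36.1/√22 = 7.6965.
t* = 1.721; margin of error = 1.721 × 7.6965 = 13.2457.
-70.4 ± 13.2457 → (-83.65, -57.15).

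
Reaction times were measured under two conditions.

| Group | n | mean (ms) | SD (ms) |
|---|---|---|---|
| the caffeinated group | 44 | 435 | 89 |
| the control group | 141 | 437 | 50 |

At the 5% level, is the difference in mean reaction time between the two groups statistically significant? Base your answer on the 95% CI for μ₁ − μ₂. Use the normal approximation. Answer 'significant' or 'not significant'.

not significant

Per-group SEs: s₁/√n₁ = 89/√44 = 13.4173, s₂/√n₂ = 50/√141 = 4.2108.
Unpooled SE of the difference: √(180.02393929 + 17.73083664) = 14.0625.
Margin of error = z* · SE = 1.960 × 14.0625 = 27.5625.
x̄₁ − x̄₂ = 435 − 437 = -2.0000.
CI: -2.0000 ± 27.5625 = (-29.5625, 25.5625).
The interval (-29.5625, 25.5625) contains 0, so the difference is not significant.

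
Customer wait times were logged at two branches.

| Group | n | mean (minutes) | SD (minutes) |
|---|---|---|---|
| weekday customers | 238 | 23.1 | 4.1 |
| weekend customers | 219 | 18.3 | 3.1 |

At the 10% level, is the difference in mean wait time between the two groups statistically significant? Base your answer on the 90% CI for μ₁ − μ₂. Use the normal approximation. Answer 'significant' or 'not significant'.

SE₁ = s₁/√n₁ = 4.1/√238 = 0.2658; SE₂ = 3.1/√219 = 0.2095.
Independent samples, unequal variances: SE_diff = √(SE₁² + SE₂²) = √(0.07064964 + 0.04389025) = 0.3384.
z* = 1.645, so margin of error = 1.645 × 0.3384 = 0.5567.
Difference in means = 23.1 − 18.3 = 4.8000.
4.8000 ± 0.5567 → (4.2433, 5.3567).
The interval (4.2433, 5.3567) does not contain 0, so the difference is significant.

significant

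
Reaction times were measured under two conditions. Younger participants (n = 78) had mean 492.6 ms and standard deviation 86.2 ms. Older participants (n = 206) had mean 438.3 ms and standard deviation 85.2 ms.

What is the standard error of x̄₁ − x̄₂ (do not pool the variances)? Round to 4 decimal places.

SE₁ = s₁/√n₁ = 86.2/√78 = 9.7602; SE₂ = 85.2/√206 = 5.9362.
Independent samples, unequal variances: SE_diff = √(SE₁² + SE₂²) = √(95.26150404 + 35.23847044) = 11.4237.

11.4237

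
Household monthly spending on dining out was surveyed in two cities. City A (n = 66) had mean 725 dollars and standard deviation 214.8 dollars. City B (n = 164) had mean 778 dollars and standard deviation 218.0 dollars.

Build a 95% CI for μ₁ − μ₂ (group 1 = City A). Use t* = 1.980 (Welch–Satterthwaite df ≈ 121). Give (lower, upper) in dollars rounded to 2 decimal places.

(-115.26, 9.26)

Per-group SEs: s₁/√n₁ = 214.8/√66 = 26.4401, s₂/√n₂ = 218.0/√164 = 17.0229.
Unpooled SE of the difference: √(699.07888801 + 289.77912441) = 31.4461.
Margin of error = t* · SE = 1.980 × 31.4461 = 62.2633.
x̄₁ − x̄₂ = 725 − 778 = -53.0000.
CI: -53.0000 ± 62.2633 = (-115.26, 9.26).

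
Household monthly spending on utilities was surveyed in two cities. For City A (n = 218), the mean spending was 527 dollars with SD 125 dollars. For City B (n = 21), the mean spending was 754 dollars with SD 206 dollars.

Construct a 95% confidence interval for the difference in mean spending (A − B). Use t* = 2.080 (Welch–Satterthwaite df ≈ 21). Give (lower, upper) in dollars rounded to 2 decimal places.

Standard errors of each mean: 125/√218 = 8.4661 and 206/√21 = 44.9529.
SE(x̄₁ − x̄₂) = √(8.4661² + 44.9529²) = 45.7432 for independent samples with unequal variances.
With t* = 2.080, the margin is 2.080 × 45.7432 = 95.1459.
x̄₁ − x̄₂ = 527 − 754 = -227.0000; the interval is -227.0000 ± 95.1459 = (-322.15, -131.85).

(-322.15, -131.85)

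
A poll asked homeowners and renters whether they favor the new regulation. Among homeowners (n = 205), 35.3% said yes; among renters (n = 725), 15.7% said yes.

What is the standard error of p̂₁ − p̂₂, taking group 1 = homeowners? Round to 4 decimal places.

The two standard errors are √(0.3530×0.6470/205) = 0.03338 and √(0.1570×0.8430/725) = 0.01351.
Because the samples are independent, SE_diff = √(0.03338² + 0.01351²) = 0.03601.

0.0360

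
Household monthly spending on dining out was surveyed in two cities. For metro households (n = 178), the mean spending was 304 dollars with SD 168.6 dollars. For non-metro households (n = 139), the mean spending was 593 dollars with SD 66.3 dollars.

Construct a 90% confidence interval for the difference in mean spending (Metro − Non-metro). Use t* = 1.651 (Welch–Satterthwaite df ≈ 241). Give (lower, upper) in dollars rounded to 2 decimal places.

(-311.84, -266.16)

Standard errors of each mean: 168.6/√178 = 12.6371 and 66.3/√139 = 5.6235.
SE(x̄₁ − x̄₂) = √(12.6371² + 5.6235²) = 13.8318 for independent samples with unequal variances.
With t* = 1.651, the margin is 1.651 × 13.8318 = 22.8363.
x̄₁ − x̄₂ = 304 − 593 = -289.0000; the interval is -289.0000 ± 22.8363 = (-311.84, -266.16).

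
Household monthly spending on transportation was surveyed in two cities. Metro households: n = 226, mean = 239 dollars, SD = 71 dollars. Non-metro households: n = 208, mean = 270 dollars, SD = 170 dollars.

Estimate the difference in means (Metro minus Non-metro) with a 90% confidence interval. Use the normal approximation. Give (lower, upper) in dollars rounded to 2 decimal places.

(-51.89, -10.11)

SE₁ = s₁/√n₁ = 71/√226 = 4.7228; SE₂ = 170/√208 = 11.7874.
Independent samples, unequal variances: SE_diff = √(SE₁² + SE₂²) = √(22.30483984 + 138.94279876) = 12.6983.
z* = 1.645, so margin of error = 1.645 × 12.6983 = 20.8887.
Difference in means = 239 − 270 = -31.0000.
-31.0000 ± 20.8887 → (-51.89, -10.11).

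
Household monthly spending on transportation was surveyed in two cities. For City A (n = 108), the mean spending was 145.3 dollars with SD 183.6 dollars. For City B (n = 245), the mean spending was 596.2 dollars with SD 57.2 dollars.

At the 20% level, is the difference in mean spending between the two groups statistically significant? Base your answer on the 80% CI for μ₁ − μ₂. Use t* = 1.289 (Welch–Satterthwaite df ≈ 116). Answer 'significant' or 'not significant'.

SE₁ = s₁/√n₁ = 183.6/√108 = 17.6669; SE₂ = 57.2/√245 = 3.6544.
Independent samples, unequal variances: SE_diff = √(SE₁² + SE₂²) = √(312.11935561 + 13.35463936) = 18.0409.
t* = 1.289, so margin of error = 1.289 × 18.0409 = 23.2547.
Difference in means = 145.3 − 596.2 = -450.9000.
-450.9000 ± 23.2547 → (-474.1547, -427.6453).
The interval (-474.1547, -427.6453) does not contain 0, so the difference is significant.

significant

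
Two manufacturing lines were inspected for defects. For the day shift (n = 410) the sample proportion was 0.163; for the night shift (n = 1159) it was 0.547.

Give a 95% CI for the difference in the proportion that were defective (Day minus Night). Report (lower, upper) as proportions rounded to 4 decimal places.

(-0.4298, -0.3382)

SE₁ = √(p̂₁(1−p̂₁)/n₁) = √(0.1630·0.8370/410) = 0.01824; SE₂ = √(0.5470·0.4530/1159) = 0.01462.
Independent samples: SE of the difference = √(SE₁² + SE₂²) = √(0.0003326976 + 0.0002137444) = 0.02338.
z* for 95% confidence is 1.960, so the margin of error is 1.960 × 0.02338 = 0.04582.
Point estimate p̂₁ − p̂₂ = 0.1630 − 0.5470 = -0.3840.
-0.3840 ± 0.04582 → (-0.4298, -0.3382).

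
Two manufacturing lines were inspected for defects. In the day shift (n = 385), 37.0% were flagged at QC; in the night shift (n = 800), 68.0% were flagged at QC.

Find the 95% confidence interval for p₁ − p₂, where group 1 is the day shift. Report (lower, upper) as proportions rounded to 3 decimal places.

The two standard errors are √(0.3700×0.6300/385) = 0.02461 and √(0.6800×0.3200/800) = 0.01649.
Because the samples are independent, SE_diff = √(0.02461² + 0.01649²) = 0.02962.
Using z* = 1.960 for 95%, ME = 1.960 × 0.02962 = 0.05806.
p̂₁ − p̂₂ = -0.3100; interval -0.3100 ± 0.05806 gives (-0.368, -0.252).

(-0.368, -0.252)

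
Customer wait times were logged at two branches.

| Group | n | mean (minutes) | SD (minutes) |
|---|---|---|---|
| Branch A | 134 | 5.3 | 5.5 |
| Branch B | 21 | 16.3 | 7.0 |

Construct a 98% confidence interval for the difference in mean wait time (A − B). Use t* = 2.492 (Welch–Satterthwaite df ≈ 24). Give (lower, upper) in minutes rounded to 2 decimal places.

(-14.99, -7.01)

SE₁ = s₁/√n₁ = 5.5/√134 = 0.4751; SE₂ = 7.0/√21 = 1.5275.
Independent samples, unequal variances: SE_diff = √(SE₁² + SE₂²) = √(0.22572001 + 2.33325625) = 1.5997.
t* = 2.492, so margin of error = 2.492 × 1.5997 = 3.9865.
Difference in means = 5.3 − 16.3 = -11.0000.
-11.0000 ± 3.9865 → (-14.99, -7.01).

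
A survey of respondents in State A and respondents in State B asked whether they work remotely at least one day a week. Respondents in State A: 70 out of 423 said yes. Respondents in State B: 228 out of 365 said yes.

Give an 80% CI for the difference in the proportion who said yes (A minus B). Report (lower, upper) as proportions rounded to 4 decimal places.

(-0.4991, -0.4193)

First, p̂₁ = 70/423 = 0.1655; p̂₂ = 228/365 = 0.6247.
The two standard errors are √(0.1655×0.8345/423) = 0.01807 and √(0.6247×0.3753/365) = 0.02534.
Because the samples are independent, SE_diff = √(0.01807² + 0.02534²) = 0.03112.
Using z* = 1.282 for 80%, ME = 1.282 × 0.03112 = 0.03990.
p̂₁ − p̂₂ = -0.4592; interval -0.4592 ± 0.03990 gives (-0.4991, -0.4193).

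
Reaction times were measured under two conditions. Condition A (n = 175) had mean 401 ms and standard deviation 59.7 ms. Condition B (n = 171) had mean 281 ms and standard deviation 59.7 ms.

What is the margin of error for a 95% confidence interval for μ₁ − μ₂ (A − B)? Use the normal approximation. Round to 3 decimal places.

Per-group SEs: s₁/√n₁ = 59.7/√175 = 4.5129, s₂/√n₂ = 59.7/√171 = 4.5654.
Unpooled SE of the difference: √(20.36626641 + 20.84287716) = 6.4194.
Margin of error = z* · SE = 1.960 × 6.4194 = 12.5820.

12.582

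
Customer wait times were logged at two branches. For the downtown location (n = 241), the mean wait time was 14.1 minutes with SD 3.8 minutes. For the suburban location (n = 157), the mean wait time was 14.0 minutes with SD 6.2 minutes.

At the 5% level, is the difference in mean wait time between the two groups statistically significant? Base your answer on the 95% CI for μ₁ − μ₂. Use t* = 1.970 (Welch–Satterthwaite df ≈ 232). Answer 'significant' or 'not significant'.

not significant

Per-group SEs: s₁/√n₁ = 3.8/√241 = 0.2448, s₂/√n₂ = 6.2/√157 = 0.4948.
Unpooled SE of the difference: √(0.05992704 + 0.24482704) = 0.5520.
Margin of error = t* · SE = 1.970 × 0.5520 = 1.0874.
x̄₁ − x̄₂ = 14.1 − 14.0 = 0.1000.
CI: 0.1000 ± 1.0874 = (-0.9874, 1.1874).
The interval (-0.9874, 1.1874) contains 0, so the difference is not significant.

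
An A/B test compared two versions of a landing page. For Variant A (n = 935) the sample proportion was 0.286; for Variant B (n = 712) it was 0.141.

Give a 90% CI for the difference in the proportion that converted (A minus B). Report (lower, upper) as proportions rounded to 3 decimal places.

SE₁ = √(p̂₁(1−p̂₁)/n₁) = √(0.2860·0.7140/935) = 0.01478; SE₂ = √(0.1410·0.8590/712) = 0.01304.
Independent samples: SE of the difference = √(SE₁² + SE₂²) = √(0.0002184484 + 0.0001700416) = 0.01971.
z* for 90% confidence is 1.645, so the margin of error is 1.645 × 0.01971 = 0.03242.
Point estimate p̂₁ − p̂₂ = 0.2860 − 0.1410 = 0.1450.
0.1450 ± 0.03242 → (0.113, 0.177).

(0.113, 0.177)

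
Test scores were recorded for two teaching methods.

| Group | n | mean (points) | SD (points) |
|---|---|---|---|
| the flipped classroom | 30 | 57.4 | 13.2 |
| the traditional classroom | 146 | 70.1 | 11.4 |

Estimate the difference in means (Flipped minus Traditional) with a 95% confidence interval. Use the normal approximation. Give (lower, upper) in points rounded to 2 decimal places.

(-17.77, -7.63)

Per-group SEs: s₁/√n₁ = 13.2/√30 = 2.4100, s₂/√n₂ = 11.4/√146 = 0.9435.
Unpooled SE of the difference: √(5.8081 + 0.89019225) = 2.5881.
Margin of error = z* · SE = 1.960 × 2.5881 = 5.0727.
x̄₁ − x̄₂ = 57.4 − 70.1 = -12.7000.
CI: -12.7000 ± 5.0727 = (-17.77, -7.63).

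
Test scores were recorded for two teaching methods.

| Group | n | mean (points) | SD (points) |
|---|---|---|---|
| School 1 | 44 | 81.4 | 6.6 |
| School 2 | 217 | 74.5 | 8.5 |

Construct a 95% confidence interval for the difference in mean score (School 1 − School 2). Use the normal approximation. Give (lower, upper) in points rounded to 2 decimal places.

(4.65, 9.15)

Standard errors of each mean: 6.6/√44 = 0.9950 and 8.5/√217 = 0.5770.
SE(x̄₁ − x̄₂) = √(0.9950² + 0.5770²) = 1.1502 for independent samples with unequal variances.
With z* = 1.960, the margin is 1.960 × 1.1502 = 2.2544.
x̄₁ − x̄₂ = 81.4 − 74.5 = 6.9000; the interval is 6.9000 ± 2.2544 = (4.65, 9.15).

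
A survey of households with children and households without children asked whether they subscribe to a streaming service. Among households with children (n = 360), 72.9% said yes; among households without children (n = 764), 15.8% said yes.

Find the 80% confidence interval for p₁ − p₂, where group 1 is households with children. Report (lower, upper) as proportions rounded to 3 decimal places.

The two standard errors are √(0.7290×0.2710/360) = 0.02343 and √(0.1580×0.8420/764) = 0.01320.
Because the samples are independent, SE_diff = √(0.02343² + 0.01320²) = 0.02689.
Using z* = 1.282 for 80%, ME = 1.282 × 0.02689 = 0.03447.
p̂₁ − p̂₂ = 0.5710; interval 0.5710 ± 0.03447 gives (0.537, 0.605).

(0.537, 0.605)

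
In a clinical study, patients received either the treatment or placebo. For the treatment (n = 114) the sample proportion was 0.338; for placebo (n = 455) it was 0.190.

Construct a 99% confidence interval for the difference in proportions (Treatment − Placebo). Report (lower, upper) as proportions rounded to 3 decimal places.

SE₁ = √(p̂₁(1−p̂₁)/n₁) = √(0.3380·0.6620/114) = 0.04430; SE₂ = √(0.1900·0.8100/455) = 0.01839.
Independent samples: SE of the difference = √(SE₁² + SE₂²) = √(0.00196249 + 0.0003381921) = 0.04797.
z* for 99% confidence is 2.576, so the margin of error is 2.576 × 0.04797 = 0.12357.
Point estimate p̂₁ − p̂₂ = 0.3380 − 0.1900 = 0.1480.
0.1480 ± 0.12357 → (0.024, 0.272).

(0.024, 0.272)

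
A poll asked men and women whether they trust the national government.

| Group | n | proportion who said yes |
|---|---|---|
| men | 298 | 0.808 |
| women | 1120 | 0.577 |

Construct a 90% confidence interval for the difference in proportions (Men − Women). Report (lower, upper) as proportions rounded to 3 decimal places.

The two standard errors are √(0.8080×0.1920/298) = 0.02282 and √(0.5770×0.4230/1120) = 0.01476.
Because the samples are independent, SE_diff = √(0.02282² + 0.01476²) = 0.02718.
Using z* = 1.645 for 90%, ME = 1.645 × 0.02718 = 0.04471.
p̂₁ − p̂₂ = 0.2310; interval 0.2310 ± 0.04471 gives (0.186, 0.276).

(0.186, 0.276)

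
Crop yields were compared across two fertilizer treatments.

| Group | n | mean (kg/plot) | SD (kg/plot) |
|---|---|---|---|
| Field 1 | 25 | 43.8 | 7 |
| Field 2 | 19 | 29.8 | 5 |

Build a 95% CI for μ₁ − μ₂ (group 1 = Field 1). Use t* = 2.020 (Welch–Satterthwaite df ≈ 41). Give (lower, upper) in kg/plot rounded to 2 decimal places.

Standard errors of each mean: 7/√25 = 1.4000 and 5/√19 = 1.1471.
SE(x̄₁ − x̄₂) = √(1.4000² + 1.1471²) = 1.8099 for independent samples with unequal variances.
With t* = 2.020, the margin is 2.020 × 1.8099 = 3.6560.
x̄₁ − x̄₂ = 43.8 − 29.8 = 14.0000; the interval is 14.0000 ± 3.6560 = (10.34, 17.66).

(10.34, 17.66)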